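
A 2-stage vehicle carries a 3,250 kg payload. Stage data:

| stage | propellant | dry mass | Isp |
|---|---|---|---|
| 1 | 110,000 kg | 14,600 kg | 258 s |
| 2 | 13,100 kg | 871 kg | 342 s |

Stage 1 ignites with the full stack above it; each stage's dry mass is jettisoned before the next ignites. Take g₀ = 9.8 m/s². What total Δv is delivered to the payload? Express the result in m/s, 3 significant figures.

Ignition mass of stage 1 = 110,000+14,600 + 13,100+871 + 3,250 = 141,821 kg.
Stage 1: m₀ = 141,821 kg, m_f = 141,821 − 110,000 = 31,821 kg; Δv = 258×9.8×ln(4.457) = 2528.4×1.4944 ≈ 3779 m/s.
Stage 2: m₀ = 17,221 kg, m_f = 17,221 − 13,100 = 4,121 kg; Δv = 342×9.8×ln(4.179) = 3351.6×1.4300 ≈ 4793 m/s.
Total Δv = 3779 + 4793 = 8572 m/s.

Δv ≈ 8570 m/s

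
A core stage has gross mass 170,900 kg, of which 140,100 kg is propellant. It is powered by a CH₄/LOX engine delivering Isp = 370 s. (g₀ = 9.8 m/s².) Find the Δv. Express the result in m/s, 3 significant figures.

v_e = Isp · g₀ = 370 × 9.8 = 3626.0 m/s.
m_f = m₀ − m_prop = 170,900 − 140,100 = 30,800 kg.
By the Tsiolkovsky rocket equation, Δv = v_e · ln(m₀/m_f) = 3626.0 × ln(5.549) = 3626.0 × 1.7136 ≈ 6213.4 m/s.

Δv ≈ 6210 m/s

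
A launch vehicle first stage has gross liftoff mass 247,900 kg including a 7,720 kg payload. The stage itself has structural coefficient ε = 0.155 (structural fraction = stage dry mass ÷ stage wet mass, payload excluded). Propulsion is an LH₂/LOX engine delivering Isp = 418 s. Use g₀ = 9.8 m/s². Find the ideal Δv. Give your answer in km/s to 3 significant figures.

Δv ≈ 6.99 km/s

Stage wet mass = m₀ − payload = 247,900 − 7,720 = 240,180 kg.
Stage dry mass = ε × stage wet mass = 0.155 × 240,180 = 37,227.9 kg.
Burnout mass m_f = stage dry + payload = 37,227.9 + 7,720 = 44,947.9 kg.
v_e = Isp · g₀ = 418 × 9.8 = 4096.4 m/s.
Using Δv = v_e ln(m₀/m_f): Δv = v_e · ln(247,900/44,947.9) = 4096.4 × ln(5.515) = 4096.4 × 1.7075 ≈ 6995 m/s.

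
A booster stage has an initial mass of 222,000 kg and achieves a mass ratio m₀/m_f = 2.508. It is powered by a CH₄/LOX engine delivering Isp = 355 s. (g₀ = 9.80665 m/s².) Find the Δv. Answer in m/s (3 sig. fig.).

Δv ≈ 3200 m/s

v_e = Isp · g₀ = 355 × 9.80665 = 3481.4 m/s.
By the Tsiolkovsky rocket equation, Δv = v_e · ln(2.508) = 3481.4 × 0.9195 ≈ 3201.1 m/s.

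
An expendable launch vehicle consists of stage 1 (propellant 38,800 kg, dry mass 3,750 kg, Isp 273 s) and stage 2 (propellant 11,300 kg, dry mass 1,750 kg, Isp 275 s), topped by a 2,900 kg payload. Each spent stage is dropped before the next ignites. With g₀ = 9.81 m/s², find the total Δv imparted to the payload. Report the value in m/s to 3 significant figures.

Δv ≈ 6240 m/s

Ignition mass of stage 1 = 38,800+3,750 + 11,300+1,750 + 2,900 = 58,500 kg.
Stage 1: m₀ = 58,500 kg, m_f = 58,500 − 38,800 = 19,700 kg; Δv = 273×9.81×ln(2.97) = 2678.1×1.0884 ≈ 2915 m/s.
Stage 2: m₀ = 15,950 kg, m_f = 15,950 − 11,300 = 4,650 kg; Δv = 275×9.81×ln(3.43) = 2697.8×1.2326 ≈ 3325 m/s.
Total Δv = 2915 + 3325 = 6240 m/s.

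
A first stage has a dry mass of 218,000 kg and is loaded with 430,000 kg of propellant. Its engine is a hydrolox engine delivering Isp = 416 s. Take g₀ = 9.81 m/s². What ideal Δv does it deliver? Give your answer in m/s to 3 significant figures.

v_e = Isp · g₀ = 416 × 9.81 = 4081.0 m/s.
m₀ = m_dry + m_prop = 218,000 + 430,000 = 648,000 kg.
Δv = v_e · ln(m₀/m_f) = 4081.0 × ln(2.972) = 4081.0 × 1.0894 ≈ 4445.8 m/s.

Δv ≈ 4450 m/s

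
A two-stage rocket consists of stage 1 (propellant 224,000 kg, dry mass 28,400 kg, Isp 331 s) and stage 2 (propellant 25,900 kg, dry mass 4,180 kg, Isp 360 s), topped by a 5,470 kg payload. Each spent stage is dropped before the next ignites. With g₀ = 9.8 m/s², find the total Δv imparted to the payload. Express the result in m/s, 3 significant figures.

Δv ≈ 9480 m/s

Ignition mass of stage 1 = 224,000+28,400 + 25,900+4,180 + 5,470 = 287,950 kg.
Stage 1: m₀ = 287,950 kg, m_f = 287,950 − 224,000 = 63,950 kg; Δv = 331×9.8×ln(4.503) = 3243.8×1.5047 ≈ 4881 m/s.
Stage 2: m₀ = 35,550 kg, m_f = 35,550 − 25,900 = 9,650 kg; Δv = 360×9.8×ln(3.684) = 3528.0×1.3040 ≈ 4600 m/s.
Total Δv = 4881 + 4600 = 9481 m/s.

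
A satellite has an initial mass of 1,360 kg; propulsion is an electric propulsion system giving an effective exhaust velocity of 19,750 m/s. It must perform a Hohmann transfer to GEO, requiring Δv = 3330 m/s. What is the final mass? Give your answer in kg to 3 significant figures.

By the Tsiolkovsky rocket equation, m₀/m_f = exp(Δv / v_e) = exp(3330 / 19750.0) = exp(0.1686) = 1.1837.
m_f = m₀ / 1.1837 = 1,360 / 1.1837 = 1,148.94 kg.

final mass ≈ 1150 kg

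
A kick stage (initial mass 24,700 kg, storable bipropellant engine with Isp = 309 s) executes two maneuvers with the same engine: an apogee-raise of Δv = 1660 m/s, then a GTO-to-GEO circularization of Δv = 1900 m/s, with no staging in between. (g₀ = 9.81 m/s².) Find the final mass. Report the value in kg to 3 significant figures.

final mass ≈ 7630 kg

v_e = Isp · g₀ = 309 × 9.81 = 3031.3 m/s.
After the first burn: m = 24700 × exp(−1660/3031.3) = 24700 × 0.57832 = 14,284.5 kg.
After the second burn: m = 14,284.5 × exp(−1900/3031.3) = 14,284.5 × 0.53430 = 7,632.21 kg.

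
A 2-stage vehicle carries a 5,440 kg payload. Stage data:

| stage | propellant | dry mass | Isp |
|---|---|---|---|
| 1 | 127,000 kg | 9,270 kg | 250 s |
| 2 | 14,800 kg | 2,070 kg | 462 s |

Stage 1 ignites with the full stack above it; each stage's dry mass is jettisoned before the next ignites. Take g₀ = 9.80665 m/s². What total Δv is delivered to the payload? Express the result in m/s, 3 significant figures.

Δv ≈ 8890 m/s

Ignition mass of stage 1 = 127,000+9,270 + 14,800+2,070 + 5,440 = 158,580 kg.
Stage 1: m₀ = 158,580 kg, m_f = 158,580 − 127,000 = 31,580 kg; Δv = 250×9.80665×ln(5.022) = 2451.7×1.6137 ≈ 3956 m/s.
Stage 2: m₀ = 22,310 kg, m_f = 22,310 − 14,800 = 7,510 kg; Δv = 462×9.80665×ln(2.971) = 4530.7×1.0888 ≈ 4933 m/s.
Total Δv = 3956 + 4933 = 8889 m/s.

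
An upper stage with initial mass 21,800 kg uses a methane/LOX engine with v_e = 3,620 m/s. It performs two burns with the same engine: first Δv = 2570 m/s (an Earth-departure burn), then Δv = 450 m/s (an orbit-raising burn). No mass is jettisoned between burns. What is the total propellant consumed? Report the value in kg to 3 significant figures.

total propellant consumed ≈ 12300 kg

After the first burn: m = 21800 × exp(−2570/3620.0) = 21800 × 0.49167 = 10,718.4 kg.
After the second burn: m = 10,718.4 × exp(−450/3620.0) = 10,718.4 × 0.88311 = 9,465.53 kg.
Total propellant = m₀ − m_final = 21800 − 9,465.53 = 12,334.47 kg.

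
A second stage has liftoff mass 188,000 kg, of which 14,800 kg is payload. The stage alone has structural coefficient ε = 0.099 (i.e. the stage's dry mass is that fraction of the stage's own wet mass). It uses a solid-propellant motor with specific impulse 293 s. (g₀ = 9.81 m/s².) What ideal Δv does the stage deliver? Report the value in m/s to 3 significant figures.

Stage wet mass = m₀ − payload = 188,000 − 14,800 = 173,200 kg.
Stage dry mass = ε × stage wet mass = 0.099 × 173,200 = 17,146.8 kg.
Burnout mass m_f = stage dry + payload = 17,146.8 + 14,800 = 31,946.8 kg.
v_e = Isp · g₀ = 293 × 9.81 = 2874.3 m/s.
From the ideal rocket equation, Δv = v_e · ln(188,000/31,946.8) = 2874.3 × ln(5.885) = 2874.3 × 1.7724 ≈ 5094 m/s.

Δv ≈ 5090 m/s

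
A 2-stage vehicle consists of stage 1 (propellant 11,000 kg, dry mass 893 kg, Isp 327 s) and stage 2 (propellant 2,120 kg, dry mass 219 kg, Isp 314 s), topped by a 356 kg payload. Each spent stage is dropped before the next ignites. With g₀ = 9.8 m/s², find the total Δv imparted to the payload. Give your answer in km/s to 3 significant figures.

Δv ≈ 9.25 km/s

Ignition mass of stage 1 = 11,000+893 + 2,120+219 + 356 = 14,588 kg.
Stage 1: m₀ = 14,588 kg, m_f = 14,588 − 11,000 = 3,588 kg; Δv = 327×9.8×ln(4.066) = 3204.6×1.4026 ≈ 4495 m/s.
Stage 2: m₀ = 2,695 kg, m_f = 2,695 − 2,120 = 575 kg; Δv = 314×9.8×ln(4.687) = 3077.2×1.5448 ≈ 4754 m/s.
Total Δv = 4495 + 4754 = 9249 m/s.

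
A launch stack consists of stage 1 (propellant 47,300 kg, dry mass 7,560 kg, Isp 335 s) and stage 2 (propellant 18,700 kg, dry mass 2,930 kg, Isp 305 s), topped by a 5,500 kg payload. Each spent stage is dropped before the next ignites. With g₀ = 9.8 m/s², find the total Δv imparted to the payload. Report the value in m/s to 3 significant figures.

Ignition mass of stage 1 = 47,300+7,560 + 18,700+2,930 + 5,500 = 81,990 kg.
Stage 1: m₀ = 81,990 kg, m_f = 81,990 − 47,300 = 34,690 kg; Δv = 335×9.8×ln(2.364) = 3283.0×0.8601 ≈ 2824 m/s.
Stage 2: m₀ = 27,130 kg, m_f = 27,130 − 18,700 = 8,430 kg; Δv = 305×9.8×ln(3.218) = 2989.0×1.1688 ≈ 3494 m/s.
Total Δv = 2824 + 3494 = 6318 m/s.

Δv ≈ 6320 m/s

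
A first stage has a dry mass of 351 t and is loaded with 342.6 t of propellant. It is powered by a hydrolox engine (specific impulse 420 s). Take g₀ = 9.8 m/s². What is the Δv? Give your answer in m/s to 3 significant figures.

v_e = Isp · g₀ = 420 × 9.8 = 4116.0 m/s.
m₀ = m_dry + m_prop = 351 + 342.6 = 693.6 t.
From the ideal rocket equation, Δv = v_e · ln(m₀/m_f) = 4116.0 × ln(1.976) = 4116.0 × 0.6811 ≈ 2803.4 m/s.

Δv ≈ 2800 m/s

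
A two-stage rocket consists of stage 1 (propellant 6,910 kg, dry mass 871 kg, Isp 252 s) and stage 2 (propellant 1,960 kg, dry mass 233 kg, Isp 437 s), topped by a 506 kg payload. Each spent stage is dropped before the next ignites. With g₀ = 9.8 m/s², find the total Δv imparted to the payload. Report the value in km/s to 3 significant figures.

Ignition mass of stage 1 = 6,910+871 + 1,960+233 + 506 = 10,480 kg.
Stage 1: m₀ = 10,480 kg, m_f = 10,480 − 6,910 = 3,570 kg; Δv = 252×9.8×ln(2.936) = 2469.6×1.0769 ≈ 2660 m/s.
Stage 2: m₀ = 2,699 kg, m_f = 2,699 − 1,960 = 739 kg; Δv = 437×9.8×ln(3.652) = 4282.6×1.2953 ≈ 5547 m/s.
Total Δv = 2660 + 5547 = 8207 m/s.

Δv ≈ 8.21 km/s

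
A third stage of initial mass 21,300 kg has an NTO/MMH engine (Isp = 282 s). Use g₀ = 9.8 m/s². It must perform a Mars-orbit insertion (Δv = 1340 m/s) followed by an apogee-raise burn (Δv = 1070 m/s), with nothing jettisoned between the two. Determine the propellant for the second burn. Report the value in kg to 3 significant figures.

v_e = Isp · g₀ = 282 × 9.8 = 2763.6 m/s.
After the first burn: m = 21300 × exp(−1340/2763.6) = 21300 × 0.61577 = 13,115.9 kg.
After the second burn: m = 13,115.9 × exp(−1070/2763.6) = 13,115.9 × 0.67897 = 8,905.3 kg.
Second-burn propellant = 13,115.9 − 8,905.3 = 4,210.6 kg.

propellant for the second burn ≈ 4210 kg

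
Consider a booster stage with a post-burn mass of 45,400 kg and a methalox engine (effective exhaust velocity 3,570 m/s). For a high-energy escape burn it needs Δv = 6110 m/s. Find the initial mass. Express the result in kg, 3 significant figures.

initial mass ≈ 251000 kg

From the ideal rocket equation, m₀/m_f = exp(Δv / v_e) = exp(6110 / 3570.0) = exp(1.7115) = 5.5372.
m₀ = m_f × 5.5372 = 45,400 × 5.5372 = 251,389 kg.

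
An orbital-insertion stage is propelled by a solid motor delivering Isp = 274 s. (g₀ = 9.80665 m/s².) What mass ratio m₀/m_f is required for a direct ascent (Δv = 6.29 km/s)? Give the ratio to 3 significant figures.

v_e = Isp · g₀ = 274 × 9.80665 = 2687.0 m/s.
m₀/m_f = exp(Δv / v_e) = exp(6290 / 2687.0) = exp(2.3409) = 10.3904.

mass ratio ≈ 10.4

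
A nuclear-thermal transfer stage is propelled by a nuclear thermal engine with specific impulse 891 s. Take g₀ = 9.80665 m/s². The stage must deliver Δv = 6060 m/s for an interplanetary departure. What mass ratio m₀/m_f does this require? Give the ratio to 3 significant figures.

mass ratio ≈ 2.00

v_e = Isp · g₀ = 891 × 9.80665 = 8737.7 m/s.
Rocket equation: m₀/m_f = exp(Δv / v_e) = exp(6060 / 8737.7) = exp(0.6935) = 2.0008.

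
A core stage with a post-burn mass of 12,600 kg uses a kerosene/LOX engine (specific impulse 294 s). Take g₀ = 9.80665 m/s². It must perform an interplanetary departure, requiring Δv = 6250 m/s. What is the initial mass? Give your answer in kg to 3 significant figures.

initial mass ≈ 110000 kg

v_e = Isp · g₀ = 294 × 9.80665 = 2883.2 m/s.
m₀/m_f = exp(Δv / v_e) = exp(6250 / 2883.2) = exp(2.1678) = 8.7387.
m₀ = m_f × 8.7387 = 12,600 × 8.7387 = 110,108 kg.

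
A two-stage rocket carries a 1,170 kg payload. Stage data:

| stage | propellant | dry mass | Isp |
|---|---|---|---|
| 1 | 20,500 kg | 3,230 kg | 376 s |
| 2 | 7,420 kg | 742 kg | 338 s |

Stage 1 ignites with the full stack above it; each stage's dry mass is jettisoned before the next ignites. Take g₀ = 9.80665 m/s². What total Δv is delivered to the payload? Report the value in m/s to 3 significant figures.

Δv ≈ 8820 m/s

Ignition mass of stage 1 = 20,500+3,230 + 7,420+742 + 1,170 = 33,062 kg.
Stage 1: m₀ = 33,062 kg, m_f = 33,062 − 20,500 = 12,562 kg; Δv = 376×9.80665×ln(2.632) = 3687.3×0.9677 ≈ 3568 m/s.
Stage 2: m₀ = 9,332 kg, m_f = 9,332 − 7,420 = 1,912 kg; Δv = 338×9.80665×ln(4.881) = 3314.6×1.5853 ≈ 5255 m/s.
Total Δv = 3568 + 5255 = 8823 m/s.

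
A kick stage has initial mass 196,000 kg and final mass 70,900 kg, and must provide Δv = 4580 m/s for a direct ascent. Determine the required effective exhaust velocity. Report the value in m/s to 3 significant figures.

ln(m₀/m_f) = ln(196000/70900) = ln(2.764) = 1.0168.
v_e = Δv / ln(m₀/m_f) = 4580 / 1.0168 = 4504.1 m/s.

v_e ≈ 4500 m/s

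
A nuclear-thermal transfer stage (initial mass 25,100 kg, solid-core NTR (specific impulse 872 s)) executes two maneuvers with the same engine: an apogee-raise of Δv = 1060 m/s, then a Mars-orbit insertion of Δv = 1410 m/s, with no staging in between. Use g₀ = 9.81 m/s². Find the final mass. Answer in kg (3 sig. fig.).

v_e = Isp · g₀ = 872 × 9.81 = 8554.3 m/s.
After the first burn: m = 25100 × exp(−1060/8554.3) = 25100 × 0.88346 = 22,174.8 kg.
After the second burn: m = 22,174.8 × exp(−1410/8554.3) = 22,174.8 × 0.84804 = 18,805.1 kg.

final mass ≈ 18800 kg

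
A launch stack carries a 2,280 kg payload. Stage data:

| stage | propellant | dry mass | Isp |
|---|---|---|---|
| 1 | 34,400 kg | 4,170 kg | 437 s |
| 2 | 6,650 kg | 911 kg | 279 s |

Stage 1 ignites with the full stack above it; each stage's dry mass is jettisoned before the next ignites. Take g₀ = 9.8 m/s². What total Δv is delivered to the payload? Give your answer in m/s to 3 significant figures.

Δv ≈ 8390 m/s

Ignition mass of stage 1 = 34,400+4,170 + 6,650+911 + 2,280 = 48,411 kg.
Stage 1: m₀ = 48,411 kg, m_f = 48,411 − 34,400 = 14,011 kg; Δv = 437×9.8×ln(3.455) = 4282.6×1.2399 ≈ 5310 m/s.
Stage 2: m₀ = 9,841 kg, m_f = 9,841 − 6,650 = 3,191 kg; Δv = 279×9.8×ln(3.084) = 2734.2×1.1262 ≈ 3079 m/s.
Total Δv = 5310 + 3079 = 8389 m/s.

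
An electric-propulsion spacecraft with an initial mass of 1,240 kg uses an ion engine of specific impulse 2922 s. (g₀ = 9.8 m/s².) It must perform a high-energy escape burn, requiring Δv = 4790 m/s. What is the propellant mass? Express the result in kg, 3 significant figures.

propellant mass ≈ 191 kg

v_e = Isp · g₀ = 2922 × 9.8 = 28635.6 m/s.
m₀/m_f = exp(Δv / v_e) = exp(4790 / 28635.6) = exp(0.1673) = 1.1821.
m_f = 1,240 / 1.1821 = 1,048.98 kg, so propellant = m₀ − m_f = 1,240 − 1,048.98 = 191.02 kg.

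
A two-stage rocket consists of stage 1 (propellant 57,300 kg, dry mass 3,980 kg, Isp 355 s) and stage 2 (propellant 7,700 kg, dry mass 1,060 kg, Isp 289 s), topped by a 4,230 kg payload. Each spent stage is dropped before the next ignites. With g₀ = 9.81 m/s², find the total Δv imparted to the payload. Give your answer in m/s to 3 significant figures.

Δv ≈ 7690 m/s

Ignition mass of stage 1 = 57,300+3,980 + 7,700+1,060 + 4,230 = 74,270 kg.
Stage 1: m₀ = 74,270 kg, m_f = 74,270 − 57,300 = 16,970 kg; Δv = 355×9.81×ln(4.377) = 3482.6×1.4763 ≈ 5141 m/s.
Stage 2: m₀ = 12,990 kg, m_f = 12,990 − 7,700 = 5,290 kg; Δv = 289×9.81×ln(2.456) = 2835.1×0.8984 ≈ 2547 m/s.
Total Δv = 5141 + 2547 = 7688 m/s.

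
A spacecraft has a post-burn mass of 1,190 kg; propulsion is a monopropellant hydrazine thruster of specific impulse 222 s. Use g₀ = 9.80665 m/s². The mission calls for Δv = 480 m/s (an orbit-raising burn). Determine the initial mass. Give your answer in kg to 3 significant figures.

initial mass ≈ 1480 kg

v_e = Isp · g₀ = 222 × 9.80665 = 2177.1 m/s.
m₀/m_f = exp(Δv / v_e) = exp(480 / 2177.1) = exp(0.2205) = 1.2467.
m₀ = m_f × 1.2467 = 1,190 × 1.2467 = 1,483.57 kg.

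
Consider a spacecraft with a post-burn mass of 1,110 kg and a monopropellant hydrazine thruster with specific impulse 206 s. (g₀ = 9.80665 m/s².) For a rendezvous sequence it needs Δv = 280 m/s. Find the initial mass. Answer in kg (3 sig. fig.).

v_e = Isp · g₀ = 206 × 9.80665 = 2020.2 m/s.
m₀/m_f = exp(Δv / v_e) = exp(280 / 2020.2) = exp(0.1386) = 1.1487.
m₀ = m_f × 1.1487 = 1,110 × 1.1487 = 1,275.06 kg.

initial mass ≈ 1280 kg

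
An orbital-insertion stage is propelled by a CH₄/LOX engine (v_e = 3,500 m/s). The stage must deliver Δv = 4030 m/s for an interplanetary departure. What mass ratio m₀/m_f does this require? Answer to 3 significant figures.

By the Tsiolkovsky rocket equation, m₀/m_f = exp(Δv / v_e) = exp(4030 / 3500.0) = exp(1.1514) = 3.1627.

mass ratio ≈ 3.16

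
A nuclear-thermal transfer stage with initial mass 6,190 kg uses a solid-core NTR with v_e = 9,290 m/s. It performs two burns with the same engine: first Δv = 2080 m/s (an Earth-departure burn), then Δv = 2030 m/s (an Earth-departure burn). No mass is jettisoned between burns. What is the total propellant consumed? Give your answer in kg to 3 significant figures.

total propellant consumed ≈ 2210 kg

After the first burn: m = 6190 × exp(−2080/9290.0) = 6190 × 0.79940 = 4,948.29 kg.
After the second burn: m = 4,948.29 × exp(−2030/9290.0) = 4,948.29 × 0.80371 = 3,976.99 kg.
Total propellant = m₀ − m_final = 6190 − 3,976.99 = 2,213.01 kg.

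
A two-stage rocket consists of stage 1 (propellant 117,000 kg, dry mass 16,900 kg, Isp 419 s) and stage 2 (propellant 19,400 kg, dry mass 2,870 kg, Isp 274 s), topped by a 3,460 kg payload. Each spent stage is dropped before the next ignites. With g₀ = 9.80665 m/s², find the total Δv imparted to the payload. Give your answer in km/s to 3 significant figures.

Ignition mass of stage 1 = 117,000+16,900 + 19,400+2,870 + 3,460 = 159,630 kg.
Stage 1: m₀ = 159,630 kg, m_f = 159,630 − 117,000 = 42,630 kg; Δv = 419×9.80665×ln(3.745) = 4109.0×1.3203 ≈ 5425 m/s.
Stage 2: m₀ = 25,730 kg, m_f = 25,730 − 19,400 = 6,330 kg; Δv = 274×9.80665×ln(4.065) = 2687.0×1.4024 ≈ 3768 m/s.
Total Δv = 5425 + 3768 = 9193 m/s.

Δv ≈ 9.19 km/s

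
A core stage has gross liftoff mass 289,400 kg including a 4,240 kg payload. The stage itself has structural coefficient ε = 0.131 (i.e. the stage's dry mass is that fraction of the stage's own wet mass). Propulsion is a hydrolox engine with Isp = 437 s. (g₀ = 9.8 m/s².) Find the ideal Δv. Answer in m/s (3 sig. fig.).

Stage wet mass = m₀ − payload = 289,400 − 4,240 = 285,160 kg.
Stage dry mass = ε × stage wet mass = 0.131 × 285,160 = 37,356 kg.
Burnout mass m_f = stage dry + payload = 37,356 + 4,240 = 41,596 kg.
v_e = Isp · g₀ = 437 × 9.8 = 4282.6 m/s.
Rocket equation: Δv = v_e · ln(289,400/41,596) = 4282.6 × ln(6.957) = 4282.6 × 1.9398 ≈ 8307 m/s.

Δv ≈ 8310 m/s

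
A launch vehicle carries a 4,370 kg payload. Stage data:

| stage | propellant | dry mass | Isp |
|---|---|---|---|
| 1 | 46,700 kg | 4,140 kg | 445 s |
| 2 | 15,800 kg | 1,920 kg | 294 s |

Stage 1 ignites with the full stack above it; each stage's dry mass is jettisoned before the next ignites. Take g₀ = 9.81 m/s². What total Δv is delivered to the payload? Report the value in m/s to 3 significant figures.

Ignition mass of stage 1 = 46,700+4,140 + 15,800+1,920 + 4,370 = 72,930 kg.
Stage 1: m₀ = 72,930 kg, m_f = 72,930 − 46,700 = 26,230 kg; Δv = 445×9.81×ln(2.78) = 4365.4×1.0226 ≈ 4464 m/s.
Stage 2: m₀ = 22,090 kg, m_f = 22,090 − 15,800 = 6,290 kg; Δv = 294×9.81×ln(3.512) = 2884.1×1.2562 ≈ 3623 m/s.
Total Δv = 4464 + 3623 = 8087 m/s.

Δv ≈ 8090 m/s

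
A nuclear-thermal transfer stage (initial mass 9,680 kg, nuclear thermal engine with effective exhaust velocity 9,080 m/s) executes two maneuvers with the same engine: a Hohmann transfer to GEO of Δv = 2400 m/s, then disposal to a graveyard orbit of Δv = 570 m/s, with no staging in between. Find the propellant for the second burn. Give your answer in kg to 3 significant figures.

After the first burn: m = 9680 × exp(−2400/9080.0) = 9680 × 0.76773 = 7,431.63 kg.
After the second burn: m = 7,431.63 × exp(−570/9080.0) = 7,431.63 × 0.93915 = 6,979.42 kg.
Second-burn propellant = 7,431.63 − 6,979.42 = 452.21 kg.

propellant for the second burn ≈ 452 kg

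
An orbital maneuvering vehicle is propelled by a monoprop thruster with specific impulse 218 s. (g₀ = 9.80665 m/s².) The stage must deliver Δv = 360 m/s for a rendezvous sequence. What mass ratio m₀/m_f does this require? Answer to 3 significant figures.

v_e = Isp · g₀ = 218 × 9.80665 = 2137.8 m/s.
From the ideal rocket equation, m₀/m_f = exp(Δv / v_e) = exp(360 / 2137.8) = exp(0.1684) = 1.1834.

mass ratio ≈ 1.18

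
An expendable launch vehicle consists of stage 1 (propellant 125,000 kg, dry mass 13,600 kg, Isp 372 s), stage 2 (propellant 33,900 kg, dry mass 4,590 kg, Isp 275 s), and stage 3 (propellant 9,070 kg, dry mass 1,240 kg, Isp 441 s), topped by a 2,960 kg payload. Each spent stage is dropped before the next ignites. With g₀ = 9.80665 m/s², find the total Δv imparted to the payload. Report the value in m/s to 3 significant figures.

Ignition mass of stage 1 = 125,000+13,600 + 33,900+4,590 + 9,070+1,240 + 2,960 = 190,360 kg.
Stage 1: m₀ = 190,360 kg, m_f = 190,360 − 125,000 = 65,360 kg; Δv = 372×9.80665×ln(2.912) = 3648.1×1.0690 ≈ 3900 m/s.
Stage 2: m₀ = 51,760 kg, m_f = 51,760 − 33,900 = 17,860 kg; Δv = 275×9.80665×ln(2.898) = 2696.8×1.0641 ≈ 2870 m/s.
Stage 3: m₀ = 13,270 kg, m_f = 13,270 − 9,070 = 4,200 kg; Δv = 441×9.80665×ln(3.16) = 4324.7×1.1504 ≈ 4975 m/s.
Total Δv = 3900 + 2870 + 4975 = 11745 m/s.

Δv ≈ 11700 m/s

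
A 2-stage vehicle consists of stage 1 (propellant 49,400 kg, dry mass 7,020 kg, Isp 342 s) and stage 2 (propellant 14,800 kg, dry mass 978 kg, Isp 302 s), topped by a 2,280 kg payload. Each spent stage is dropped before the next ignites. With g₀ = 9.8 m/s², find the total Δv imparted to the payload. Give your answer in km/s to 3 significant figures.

Δv ≈ 8.72 km/s

Ignition mass of stage 1 = 49,400+7,020 + 14,800+978 + 2,280 = 74,478 kg.
Stage 1: m₀ = 74,478 kg, m_f = 74,478 − 49,400 = 25,078 kg; Δv = 342×9.8×ln(2.97) = 3351.6×1.0885 ≈ 3648 m/s.
Stage 2: m₀ = 18,058 kg, m_f = 18,058 − 14,800 = 3,258 kg; Δv = 302×9.8×ln(5.543) = 2959.6×1.7125 ≈ 5068 m/s.
Total Δv = 3648 + 5068 = 8716 m/s.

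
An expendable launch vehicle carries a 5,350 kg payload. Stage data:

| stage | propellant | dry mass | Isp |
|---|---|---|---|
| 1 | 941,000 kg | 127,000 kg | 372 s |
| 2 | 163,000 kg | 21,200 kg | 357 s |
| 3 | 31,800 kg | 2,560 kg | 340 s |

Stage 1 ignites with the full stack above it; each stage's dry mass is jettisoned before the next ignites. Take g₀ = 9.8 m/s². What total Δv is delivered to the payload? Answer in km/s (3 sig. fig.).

Ignition mass of stage 1 = 941,000+127,000 + 163,000+21,200 + 31,800+2,560 + 5,350 = 1,291,910 kg.
Stage 1: m₀ = 1,291,910 kg, m_f = 1,291,910 − 941,000 = 350,910 kg; Δv = 372×9.8×ln(3.682) = 3645.6×1.3033 ≈ 4751 m/s.
Stage 2: m₀ = 223,910 kg, m_f = 223,910 − 163,000 = 60,910 kg; Δv = 357×9.8×ln(3.676) = 3498.6×1.3018 ≈ 4555 m/s.
Stage 3: m₀ = 39,710 kg, m_f = 39,710 − 31,800 = 7,910 kg; Δv = 340×9.8×ln(5.02) = 3332.0×1.6135 ≈ 5376 m/s.
Total Δv = 4751 + 4555 + 5376 = 14682 m/s.

Δv ≈ 14.7 km/s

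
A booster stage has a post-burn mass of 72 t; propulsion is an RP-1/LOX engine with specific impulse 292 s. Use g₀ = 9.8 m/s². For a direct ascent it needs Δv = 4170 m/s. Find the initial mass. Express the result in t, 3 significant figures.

v_e = Isp · g₀ = 292 × 9.8 = 2861.6 m/s.
From the ideal rocket equation, m₀/m_f = exp(Δv / v_e) = exp(4170 / 2861.6) = exp(1.4572) = 4.2940.
m₀ = m_f × 4.2940 = 72 × 4.2940 = 309.168 t.

initial mass ≈ 309 t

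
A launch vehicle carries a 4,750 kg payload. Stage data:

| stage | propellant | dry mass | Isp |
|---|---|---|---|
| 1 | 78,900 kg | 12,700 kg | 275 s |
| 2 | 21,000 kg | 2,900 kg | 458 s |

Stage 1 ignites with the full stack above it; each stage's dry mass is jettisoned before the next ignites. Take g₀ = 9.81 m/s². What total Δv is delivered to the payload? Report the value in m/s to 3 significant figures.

Δv ≈ 8810 m/s

Ignition mass of stage 1 = 78,900+12,700 + 21,000+2,900 + 4,750 = 120,250 kg.
Stage 1: m₀ = 120,250 kg, m_f = 120,250 − 78,900 = 41,350 kg; Δv = 275×9.81×ln(2.908) = 2697.8×1.0675 ≈ 2880 m/s.
Stage 2: m₀ = 28,650 kg, m_f = 28,650 − 21,000 = 7,650 kg; Δv = 458×9.81×ln(3.745) = 4493.0×1.3204 ≈ 5933 m/s.
Total Δv = 2880 + 5933 = 8813 m/s.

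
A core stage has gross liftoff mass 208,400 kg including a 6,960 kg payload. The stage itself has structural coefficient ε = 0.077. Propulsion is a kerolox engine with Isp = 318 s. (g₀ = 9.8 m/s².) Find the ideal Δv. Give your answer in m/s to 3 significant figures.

Stage wet mass = m₀ − payload = 208,400 − 6,960 = 201,440 kg.
Stage dry mass = ε × stage wet mass = 0.077 × 201,440 = 15,510.9 kg.
Burnout mass m_f = stage dry + payload = 15,510.9 + 6,960 = 22,470.9 kg.
v_e = Isp · g₀ = 318 × 9.8 = 3116.4 m/s.
By the Tsiolkovsky rocket equation, Δv = v_e · ln(208,400/22,470.9) = 3116.4 × ln(9.274) = 3116.4 × 2.2272 ≈ 6941 m/s.

Δv ≈ 6940 m/s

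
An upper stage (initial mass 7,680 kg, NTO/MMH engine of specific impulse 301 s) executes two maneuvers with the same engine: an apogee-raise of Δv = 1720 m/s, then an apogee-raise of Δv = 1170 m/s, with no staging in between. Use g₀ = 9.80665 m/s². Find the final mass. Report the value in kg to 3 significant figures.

v_e = Isp · g₀ = 301 × 9.80665 = 2951.8 m/s.
After the first burn: m = 7680 × exp(−1720/2951.8) = 7680 × 0.55839 = 4,288.44 kg.
After the second burn: m = 4,288.44 × exp(−1170/2951.8) = 4,288.44 × 0.67276 = 2,885.09 kg.

final mass ≈ 2890 kg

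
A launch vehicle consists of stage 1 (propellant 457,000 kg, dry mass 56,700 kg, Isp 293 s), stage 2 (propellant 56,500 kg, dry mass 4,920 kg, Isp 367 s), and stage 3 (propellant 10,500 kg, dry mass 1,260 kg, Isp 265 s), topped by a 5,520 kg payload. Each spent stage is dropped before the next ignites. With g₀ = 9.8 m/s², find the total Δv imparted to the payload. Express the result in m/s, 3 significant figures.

Δv ≈ 11200 m/s

Ignition mass of stage 1 = 457,000+56,700 + 56,500+4,920 + 10,500+1,260 + 5,520 = 592,400 kg.
Stage 1: m₀ = 592,400 kg, m_f = 592,400 − 457,000 = 135,400 kg; Δv = 293×9.8×ln(4.375) = 2871.4×1.4759 ≈ 4238 m/s.
Stage 2: m₀ = 78,700 kg, m_f = 78,700 − 56,500 = 22,200 kg; Δv = 367×9.8×ln(3.545) = 3596.6×1.2656 ≈ 4552 m/s.
Stage 3: m₀ = 17,280 kg, m_f = 17,280 − 10,500 = 6,780 kg; Δv = 265×9.8×ln(2.549) = 2597.0×0.9356 ≈ 2430 m/s.
Total Δv = 4238 + 4552 + 2430 = 11220 m/s.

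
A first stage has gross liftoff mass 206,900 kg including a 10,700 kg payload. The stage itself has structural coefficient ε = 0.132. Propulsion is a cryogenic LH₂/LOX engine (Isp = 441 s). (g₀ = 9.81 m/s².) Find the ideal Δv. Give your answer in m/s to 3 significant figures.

Δv ≈ 7490 m/s

Stage wet mass = m₀ − payload = 206,900 − 10,700 = 196,200 kg.
Stage dry mass = ε × stage wet mass = 0.132 × 196,200 = 25,898.4 kg.
Burnout mass m_f = stage dry + payload = 25,898.4 + 10,700 = 36,598.4 kg.
v_e = Isp · g₀ = 441 × 9.81 = 4326.2 m/s.
Rocket equation: Δv = v_e · ln(206,900/36,598.4) = 4326.2 × ln(5.653) = 4326.2 × 1.7322 ≈ 7494 m/s.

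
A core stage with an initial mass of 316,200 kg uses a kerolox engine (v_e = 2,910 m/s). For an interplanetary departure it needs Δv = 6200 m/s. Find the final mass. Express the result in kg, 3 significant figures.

m₀/m_f = exp(Δv / v_e) = exp(6200 / 2910.0) = exp(2.1306) = 8.4198.
m_f = m₀ / 8.4198 = 316,200 / 8.4198 = 37,554.3 kg.

final mass ≈ 37600 kg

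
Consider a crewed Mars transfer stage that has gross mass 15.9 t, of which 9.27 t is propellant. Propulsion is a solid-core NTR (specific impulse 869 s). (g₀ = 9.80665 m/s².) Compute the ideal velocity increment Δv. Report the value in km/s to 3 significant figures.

v_e = Isp · g₀ = 869 × 9.80665 = 8522.0 m/s.
m_f = m₀ − m_prop = 15.9 − 9.27 = 6.63 t.
Δv = v_e · ln(m₀/m_f) = 8522.0 × ln(2.398) = 8522.0 × 0.8747 ≈ 7454.3 m/s.

Δv ≈ 7.45 km/s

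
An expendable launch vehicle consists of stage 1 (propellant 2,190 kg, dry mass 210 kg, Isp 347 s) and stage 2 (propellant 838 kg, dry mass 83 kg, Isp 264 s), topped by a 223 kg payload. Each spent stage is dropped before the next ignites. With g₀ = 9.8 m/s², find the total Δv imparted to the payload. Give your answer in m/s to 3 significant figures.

Ignition mass of stage 1 = 2,190+210 + 838+83 + 223 = 3,544 kg.
Stage 1: m₀ = 3,544 kg, m_f = 3,544 − 2,190 = 1,354 kg; Δv = 347×9.8×ln(2.617) = 3400.6×0.9622 ≈ 3272 m/s.
Stage 2: m₀ = 1,144 kg, m_f = 1,144 − 838 = 306 kg; Δv = 264×9.8×ln(3.739) = 2587.2×1.3187 ≈ 3412 m/s.
Total Δv = 3272 + 3412 = 6684 m/s.

Δv ≈ 6680 m/s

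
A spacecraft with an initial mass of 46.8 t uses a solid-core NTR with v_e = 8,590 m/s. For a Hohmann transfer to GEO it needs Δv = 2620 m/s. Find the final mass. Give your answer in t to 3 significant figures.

final mass ≈ 34.5 t

Using Δv = v_e ln(m₀/m_f): m₀/m_f = exp(Δv / v_e) = exp(2620 / 8590.0) = exp(0.3050) = 1.3566.
m_f = m₀ / 1.3566 = 46.8 / 1.3566 = 34.498 t.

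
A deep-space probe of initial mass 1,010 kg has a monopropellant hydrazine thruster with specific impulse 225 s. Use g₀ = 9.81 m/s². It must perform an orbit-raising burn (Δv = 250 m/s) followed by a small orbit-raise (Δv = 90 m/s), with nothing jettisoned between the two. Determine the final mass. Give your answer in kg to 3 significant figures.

final mass ≈ 866 kg

v_e = Isp · g₀ = 225 × 9.81 = 2207.2 m/s.
After the first burn: m = 1010 × exp(−250/2207.2) = 1010 × 0.89292 = 901.849 kg.
After the second burn: m = 901.849 × exp(−90/2207.2) = 901.849 × 0.96005 = 865.82 kg.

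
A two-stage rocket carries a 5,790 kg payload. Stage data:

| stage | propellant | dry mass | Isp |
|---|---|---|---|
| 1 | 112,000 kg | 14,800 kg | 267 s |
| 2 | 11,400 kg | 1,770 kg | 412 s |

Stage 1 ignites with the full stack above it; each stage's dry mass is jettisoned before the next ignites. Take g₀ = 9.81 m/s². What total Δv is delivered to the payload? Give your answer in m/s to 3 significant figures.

Δv ≈ 7550 m/s

Ignition mass of stage 1 = 112,000+14,800 + 11,400+1,770 + 5,790 = 145,760 kg.
Stage 1: m₀ = 145,760 kg, m_f = 145,760 − 112,000 = 33,760 kg; Δv = 267×9.81×ln(4.318) = 2619.3×1.4627 ≈ 3831 m/s.
Stage 2: m₀ = 18,960 kg, m_f = 18,960 − 11,400 = 7,560 kg; Δv = 412×9.81×ln(2.508) = 4041.7×0.9195 ≈ 3716 m/s.
Total Δv = 3831 + 3716 = 7547 m/s.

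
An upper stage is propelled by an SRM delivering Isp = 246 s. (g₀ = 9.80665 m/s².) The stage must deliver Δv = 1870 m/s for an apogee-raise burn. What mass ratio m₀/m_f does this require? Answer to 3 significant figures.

mass ratio ≈ 2.17

v_e = Isp · g₀ = 246 × 9.80665 = 2412.4 m/s.
From the ideal rocket equation, m₀/m_f = exp(Δv / v_e) = exp(1870 / 2412.4) = exp(0.7752) = 2.1709.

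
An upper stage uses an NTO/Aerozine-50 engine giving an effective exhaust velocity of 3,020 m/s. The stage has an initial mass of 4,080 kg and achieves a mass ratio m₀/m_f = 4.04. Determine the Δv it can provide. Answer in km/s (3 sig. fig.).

Δv ≈ 4.22 km/s

Δv = v_e · ln(4.04) = 3020.0 × 1.3962 ≈ 4216.7 m/s.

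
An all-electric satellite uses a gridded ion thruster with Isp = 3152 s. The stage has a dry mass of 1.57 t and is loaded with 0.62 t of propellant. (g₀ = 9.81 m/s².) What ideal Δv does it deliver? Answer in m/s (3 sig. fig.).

v_e = Isp · g₀ = 3152 × 9.81 = 30921.1 m/s.
m₀ = m_dry + m_prop = 1.57 + 0.62 = 2.19 t.
Δv = v_e · ln(m₀/m_f) = 30921.1 × ln(1.395) = 30921.1 × 0.3328 ≈ 10291.4 m/s.

Δv ≈ 10300 m/s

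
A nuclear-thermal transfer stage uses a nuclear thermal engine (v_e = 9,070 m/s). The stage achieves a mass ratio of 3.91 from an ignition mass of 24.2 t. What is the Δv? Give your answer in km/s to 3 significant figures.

Δv ≈ 12.4 km/s

Δv = v_e · ln(3.91) = 9070.0 × 1.3635 ≈ 12367.3 m/s.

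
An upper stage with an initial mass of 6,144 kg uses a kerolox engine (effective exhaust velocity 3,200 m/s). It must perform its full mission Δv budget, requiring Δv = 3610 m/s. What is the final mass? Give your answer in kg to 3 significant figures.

final mass ≈ 1990 kg

Using Δv = v_e ln(m₀/m_f): m₀/m_f = exp(Δv / v_e) = exp(3610 / 3200.0) = exp(1.1281) = 3.0899.
m_f = m₀ / 3.0899 = 6,144 / 3.0899 = 1,988.41 kg.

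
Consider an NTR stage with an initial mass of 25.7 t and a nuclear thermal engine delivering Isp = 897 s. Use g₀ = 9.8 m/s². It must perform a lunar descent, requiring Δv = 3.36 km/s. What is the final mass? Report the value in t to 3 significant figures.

final mass ≈ 17.5 t

v_e = Isp · g₀ = 897 × 9.8 = 8790.6 m/s.
Rocket equation: m₀/m_f = exp(Δv / v_e) = exp(3360 / 8790.6) = exp(0.3822) = 1.4655.
m_f = m₀ / 1.4655 = 25.7 / 1.4655 = 17.5367 t.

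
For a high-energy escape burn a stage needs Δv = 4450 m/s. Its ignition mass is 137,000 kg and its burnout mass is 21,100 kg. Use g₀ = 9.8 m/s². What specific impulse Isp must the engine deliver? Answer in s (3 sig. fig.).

Isp ≈ 243 s

ln(m₀/m_f) = ln(137000/21100) = ln(6.493) = 1.8707.
Using Δv = v_e ln(m₀/m_f): v_e = Δv / ln(m₀/m_f) = 4450 / 1.8707 = 2378.8 m/s.
Isp = v_e / g₀ = 2378.8 / 9.8 = 242.7 s.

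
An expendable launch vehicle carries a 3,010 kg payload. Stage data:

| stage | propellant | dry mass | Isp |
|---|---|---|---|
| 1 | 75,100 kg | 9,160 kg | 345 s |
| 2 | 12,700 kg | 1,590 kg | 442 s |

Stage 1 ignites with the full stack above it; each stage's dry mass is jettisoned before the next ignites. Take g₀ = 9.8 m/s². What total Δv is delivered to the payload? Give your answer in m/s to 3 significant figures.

Δv ≈ 10300 m/s

Ignition mass of stage 1 = 75,100+9,160 + 12,700+1,590 + 3,010 = 101,560 kg.
Stage 1: m₀ = 101,560 kg, m_f = 101,560 − 75,100 = 26,460 kg; Δv = 345×9.8×ln(3.838) = 3381.0×1.3450 ≈ 4547 m/s.
Stage 2: m₀ = 17,300 kg, m_f = 17,300 − 12,700 = 4,600 kg; Δv = 442×9.8×ln(3.761) = 4331.6×1.3247 ≈ 5738 m/s.
Total Δv = 4547 + 5738 = 10285 m/s.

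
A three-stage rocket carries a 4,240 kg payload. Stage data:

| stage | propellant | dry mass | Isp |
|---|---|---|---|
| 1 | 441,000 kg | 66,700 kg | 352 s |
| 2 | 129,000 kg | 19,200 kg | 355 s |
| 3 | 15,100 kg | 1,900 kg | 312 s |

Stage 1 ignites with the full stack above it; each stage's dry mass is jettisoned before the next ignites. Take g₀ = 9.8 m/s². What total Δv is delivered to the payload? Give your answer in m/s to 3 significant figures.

Ignition mass of stage 1 = 441,000+66,700 + 129,000+19,200 + 15,100+1,900 + 4,240 = 677,140 kg.
Stage 1: m₀ = 677,140 kg, m_f = 677,140 − 441,000 = 236,140 kg; Δv = 352×9.8×ln(2.868) = 3449.6×1.0535 ≈ 3634 m/s.
Stage 2: m₀ = 169,440 kg, m_f = 169,440 − 129,000 = 40,440 kg; Δv = 355×9.8×ln(4.19) = 3479.0×1.4327 ≈ 4984 m/s.
Stage 3: m₀ = 21,240 kg, m_f = 21,240 − 15,100 = 6,140 kg; Δv = 312×9.8×ln(3.459) = 3057.6×1.2411 ≈ 3795 m/s.
Total Δv = 3634 + 4984 + 3795 = 12413 m/s.

Δv ≈ 12400 m/s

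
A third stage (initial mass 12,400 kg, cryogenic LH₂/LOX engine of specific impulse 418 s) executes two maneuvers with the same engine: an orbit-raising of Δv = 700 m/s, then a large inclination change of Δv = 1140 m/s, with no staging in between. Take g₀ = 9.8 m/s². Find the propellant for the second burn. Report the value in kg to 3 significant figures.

propellant for the second burn ≈ 2540 kg

v_e = Isp · g₀ = 418 × 9.8 = 4096.4 m/s.
After the first burn: m = 12400 × exp(−700/4096.4) = 12400 × 0.84292 = 10,452.2 kg.
After the second burn: m = 10,452.2 × exp(−1140/4096.4) = 10,452.2 × 0.75707 = 7,913.05 kg.
Second-burn propellant = 10,452.2 − 7,913.05 = 2,539.15 kg.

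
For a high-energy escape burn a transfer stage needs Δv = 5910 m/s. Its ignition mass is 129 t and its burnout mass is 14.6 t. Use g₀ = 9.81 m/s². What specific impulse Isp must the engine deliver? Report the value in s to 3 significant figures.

ln(m₀/m_f) = ln(129000/14600) = ln(8.836) = 2.1788.
Using Δv = v_e ln(m₀/m_f): v_e = Δv / ln(m₀/m_f) = 5910 / 2.1788 = 2712.5 m/s.
Isp = v_e / g₀ = 2712.5 / 9.81 = 276.5 s.

Isp ≈ 277 s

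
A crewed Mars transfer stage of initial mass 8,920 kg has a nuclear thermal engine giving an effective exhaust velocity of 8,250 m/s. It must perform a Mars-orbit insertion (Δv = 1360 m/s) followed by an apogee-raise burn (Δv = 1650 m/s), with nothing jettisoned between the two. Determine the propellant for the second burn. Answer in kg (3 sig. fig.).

After the first burn: m = 8920 × exp(−1360/8250.0) = 8920 × 0.84802 = 7,564.34 kg.
After the second burn: m = 7,564.34 × exp(−1650/8250.0) = 7,564.34 × 0.81873 = 6,193.15 kg.
Second-burn propellant = 7,564.34 − 6,193.15 = 1,371.19 kg.

propellant for the second burn ≈ 1370 kg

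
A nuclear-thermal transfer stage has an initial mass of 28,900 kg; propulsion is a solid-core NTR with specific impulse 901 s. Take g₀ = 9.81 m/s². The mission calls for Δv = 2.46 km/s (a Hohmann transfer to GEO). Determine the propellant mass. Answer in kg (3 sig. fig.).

v_e = Isp · g₀ = 901 × 9.81 = 8838.8 m/s.
m₀/m_f = exp(Δv / v_e) = exp(2460 / 8838.8) = exp(0.2783) = 1.3209.
m_f = 28,900 / 1.3209 = 21,879 kg, so propellant = m₀ − m_f = 28,900 − 21,879 = 7,021 kg.

propellant mass ≈ 7020 kg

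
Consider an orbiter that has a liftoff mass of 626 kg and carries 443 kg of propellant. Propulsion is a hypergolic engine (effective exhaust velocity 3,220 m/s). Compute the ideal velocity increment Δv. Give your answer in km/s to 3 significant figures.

Δv ≈ 3.96 km/s

m_f = m₀ − m_prop = 626 − 443 = 183 kg.
By the Tsiolkovsky rocket equation, Δv = v_e · ln(m₀/m_f) = 3220.0 × ln(3.421) = 3220.0 × 1.2299 ≈ 3960.2 m/s.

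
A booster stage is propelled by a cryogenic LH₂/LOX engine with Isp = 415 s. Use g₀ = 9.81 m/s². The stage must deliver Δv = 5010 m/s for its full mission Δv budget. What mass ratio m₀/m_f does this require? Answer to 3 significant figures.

v_e = Isp · g₀ = 415 × 9.81 = 4071.2 m/s.
m₀/m_f = exp(Δv / v_e) = exp(5010 / 4071.2) = exp(1.2306) = 3.4233.

mass ratio ≈ 3.42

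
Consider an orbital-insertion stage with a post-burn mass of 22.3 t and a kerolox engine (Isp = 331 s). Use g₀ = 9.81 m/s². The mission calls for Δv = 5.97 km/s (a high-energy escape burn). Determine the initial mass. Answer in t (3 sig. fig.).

v_e = Isp · g₀ = 331 × 9.81 = 3247.1 m/s.
From the ideal rocket equation, m₀/m_f = exp(Δv / v_e) = exp(5970 / 3247.1) = exp(1.8386) = 6.2875.
m₀ = m_f × 6.2875 = 22.3 × 6.2875 = 140.211 t.

initial mass ≈ 140 t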